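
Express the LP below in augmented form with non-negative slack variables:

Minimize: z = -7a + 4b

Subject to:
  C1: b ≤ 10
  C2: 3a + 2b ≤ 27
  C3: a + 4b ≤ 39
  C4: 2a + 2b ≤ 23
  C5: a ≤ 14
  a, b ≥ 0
min z = -7a + 4b

s.t.
  b + s1 = 10
  3a + 2b + s2 = 27
  a + 4b + s3 = 39
  2a + 2b + s4 = 23
  a + s5 = 14
  a, b, s1, s2, s3, s4, s5 ≥ 0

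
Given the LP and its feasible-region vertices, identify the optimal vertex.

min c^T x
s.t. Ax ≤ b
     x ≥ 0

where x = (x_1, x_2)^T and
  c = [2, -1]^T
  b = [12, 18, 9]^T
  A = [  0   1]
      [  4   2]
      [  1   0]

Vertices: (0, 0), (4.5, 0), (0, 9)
Evaluating z = 2x_1 - x_2 at each vertex:
  (0, 0): z = 0
  (4.5, 0): z = 9
  (0, 9): z = -9

The smallest value is z = -9, attained at (0, 9).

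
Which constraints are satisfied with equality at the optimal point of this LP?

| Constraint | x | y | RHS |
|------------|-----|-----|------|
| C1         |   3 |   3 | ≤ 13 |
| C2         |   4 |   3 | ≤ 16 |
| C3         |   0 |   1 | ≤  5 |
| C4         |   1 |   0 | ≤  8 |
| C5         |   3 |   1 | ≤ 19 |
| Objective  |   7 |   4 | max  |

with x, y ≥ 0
Optimal: x = 4, y = 0
Slack at optimum:
  C1: slack = 1
  C2: slack = 0 (binding)
  C3: slack = 5
  C4: slack = 4
  C5: slack = 7
  x ≥ 0: x = 4
  y ≥ 0: y = 0 (binding)
Binding constraints: C2, y ≥ 0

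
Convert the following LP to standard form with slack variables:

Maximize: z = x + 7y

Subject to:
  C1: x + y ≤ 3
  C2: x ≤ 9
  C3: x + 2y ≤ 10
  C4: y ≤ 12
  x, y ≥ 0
max z = x + 7y

s.t.
  x + y + s1 = 3
  x + s2 = 9
  x + 2y + s3 = 10
  y + s4 = 12
  x, y, s1, s2, s3, s4 ≥ 0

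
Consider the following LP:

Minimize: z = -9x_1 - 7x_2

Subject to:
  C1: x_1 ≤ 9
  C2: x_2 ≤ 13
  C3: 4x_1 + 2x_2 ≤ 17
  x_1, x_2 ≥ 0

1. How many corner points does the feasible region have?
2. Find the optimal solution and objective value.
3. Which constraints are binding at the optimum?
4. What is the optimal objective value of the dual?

1. 3
2. x_1 = 0, x_2 = 8.5, z = -59.5
3. C3, x_1 ≥ 0
4. -59.5 (by strong duality, equal to the primal optimum)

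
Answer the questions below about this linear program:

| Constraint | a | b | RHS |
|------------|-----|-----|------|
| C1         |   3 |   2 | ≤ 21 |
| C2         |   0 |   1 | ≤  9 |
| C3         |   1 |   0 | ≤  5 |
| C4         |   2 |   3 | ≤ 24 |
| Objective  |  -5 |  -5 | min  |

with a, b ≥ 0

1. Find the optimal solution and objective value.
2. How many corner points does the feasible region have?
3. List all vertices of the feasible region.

1. a = 3, b = 6, z = -45
2. 5
3. (0, 0), (5, 0), (5, 3), (3, 6), (0, 8)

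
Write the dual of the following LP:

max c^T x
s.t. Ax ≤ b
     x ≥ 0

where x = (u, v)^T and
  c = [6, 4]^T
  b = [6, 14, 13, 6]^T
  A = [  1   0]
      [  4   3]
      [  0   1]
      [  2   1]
Minimize: z = 6y1 + 14y2 + 13y3 + 6y4

Subject to:
  C1: -y1 - 4y2 - 2y4 ≤ -6
  C2: -3y2 - y3 - y4 ≤ -4
  y1, y2, y3, y4 ≥ 0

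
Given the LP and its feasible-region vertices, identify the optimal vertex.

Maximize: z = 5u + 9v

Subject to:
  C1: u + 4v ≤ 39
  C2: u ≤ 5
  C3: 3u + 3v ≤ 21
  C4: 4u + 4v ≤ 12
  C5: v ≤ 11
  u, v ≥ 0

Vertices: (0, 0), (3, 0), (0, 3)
(0, 3) with z = 27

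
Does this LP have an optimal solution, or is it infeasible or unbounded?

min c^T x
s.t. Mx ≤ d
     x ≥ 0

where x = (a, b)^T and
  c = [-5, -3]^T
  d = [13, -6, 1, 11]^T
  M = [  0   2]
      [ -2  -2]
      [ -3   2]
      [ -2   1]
Feasible point: (1, 2) satisfies every constraint, so the LP is feasible.
Direction d = (1, 0): for each constraint row a, a·d ≤ 0 —
  (0)(1) + (2)(0) = 0 ≤ 0
  (-2)(1) + (-2)(0) = -2 ≤ 0
  (-3)(1) + (2)(0) = -3 ≤ 0
  (-2)(1) + (1)(0) = -2 ≤ 0
and d ≥ 0, so (1, 2) + t·d stays feasible for every t ≥ 0. Along this ray z = -5a - 3b changes by -5 per unit t, so z → −∞.

Unbounded: there is a feasible ray along which z → −∞.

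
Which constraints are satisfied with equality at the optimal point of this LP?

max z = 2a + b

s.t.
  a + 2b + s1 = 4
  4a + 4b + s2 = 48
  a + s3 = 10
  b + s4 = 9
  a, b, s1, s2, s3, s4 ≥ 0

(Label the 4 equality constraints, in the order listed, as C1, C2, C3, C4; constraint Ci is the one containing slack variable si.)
Optimal: a = 4, b = 0
Binding: C1, b ≥ 0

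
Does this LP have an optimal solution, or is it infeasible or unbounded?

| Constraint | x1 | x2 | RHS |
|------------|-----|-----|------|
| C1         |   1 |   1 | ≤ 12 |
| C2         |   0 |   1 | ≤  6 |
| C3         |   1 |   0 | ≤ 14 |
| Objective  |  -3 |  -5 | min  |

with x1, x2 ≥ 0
The point (6, 6) satisfies every constraint, so the LP is feasible; the constraints give x1 ≤ 14 and x2 ≤ 6, which with x1, x2 ≥ 0 keep the feasible region inside a bounded box. A feasible, bounded LP attains a finite optimum at a vertex.

Bounded optimum: z* = -48 at (6, 6).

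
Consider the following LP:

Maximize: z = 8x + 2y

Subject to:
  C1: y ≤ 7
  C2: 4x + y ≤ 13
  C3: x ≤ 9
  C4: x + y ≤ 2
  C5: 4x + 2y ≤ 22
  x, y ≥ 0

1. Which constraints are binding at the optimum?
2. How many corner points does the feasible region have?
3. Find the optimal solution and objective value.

1. C4, y ≥ 0
2. 3
3. x = 2, y = 0, z = 16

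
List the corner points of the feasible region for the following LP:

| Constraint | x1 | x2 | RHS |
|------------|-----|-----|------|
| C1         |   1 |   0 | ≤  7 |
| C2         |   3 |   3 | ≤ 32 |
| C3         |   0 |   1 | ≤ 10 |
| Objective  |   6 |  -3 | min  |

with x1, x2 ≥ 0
Each vertex is the intersection of two constraint boundaries that also satisfies all remaining constraints:
  x1 = 0 and x2 = 0 → (0, 0)
  x1 = 7 and x2 = 0 → (7, 0)
  x1 = 7 and 3x1 + 3x2 = 32 → (7, 3.667)
  3x1 + 3x2 = 32 and x2 = 10 → (0.6667, 10)
  x2 = 10 and x1 = 0 → (0, 10)

Vertices: (0, 0), (7, 0), (7, 3.667), (0.6667, 10), (0, 10)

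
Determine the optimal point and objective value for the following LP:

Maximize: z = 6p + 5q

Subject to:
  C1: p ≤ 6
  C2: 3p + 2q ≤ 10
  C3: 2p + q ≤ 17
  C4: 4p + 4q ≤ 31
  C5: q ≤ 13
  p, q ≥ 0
Each vertex is the intersection of two constraint boundaries that also satisfies all remaining constraints:
  p = 0 and q = 0 → (0, 0)
  3p + 2q = 10 and q = 0 → (3.333, 0)
  3p + 2q = 10 and p = 0 → (0, 5)

Evaluating z = 6p + 5q at each vertex:
  (0, 0): z = 0
  (3.333, 0): z = 20
  (0, 5): z = 25

The maximum is at (0, 5) with z = 25.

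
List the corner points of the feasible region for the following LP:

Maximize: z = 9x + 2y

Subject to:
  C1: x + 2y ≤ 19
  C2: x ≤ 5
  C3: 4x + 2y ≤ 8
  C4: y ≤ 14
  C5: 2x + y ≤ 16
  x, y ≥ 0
Each vertex is the intersection of two constraint boundaries that also satisfies all remaining constraints:
  x = 0 and y = 0 → (0, 0)
  4x + 2y = 8 and y = 0 → (2, 0)
  4x + 2y = 8 and x = 0 → (0, 4)

Vertices: (0, 0), (2, 0), (0, 4)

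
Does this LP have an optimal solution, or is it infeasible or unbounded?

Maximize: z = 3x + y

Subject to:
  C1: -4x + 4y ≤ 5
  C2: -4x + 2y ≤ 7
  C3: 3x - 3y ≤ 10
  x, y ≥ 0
Feasible point: (0, 0) satisfies every constraint, so the LP is feasible.
Direction d = (1, 1): for each constraint row a, a·d ≤ 0 —
  (-4)(1) + (4)(1) = 0 ≤ 0
  (-4)(1) + (2)(1) = -2 ≤ 0
  (3)(1) + (-3)(1) = 0 ≤ 0
and d ≥ 0, so (0, 0) + t·d stays feasible for every t ≥ 0. Along this ray z = 3x + y changes by 4 per unit t, so z → +∞.

The LP is unbounded; z can be made arbitrarily large.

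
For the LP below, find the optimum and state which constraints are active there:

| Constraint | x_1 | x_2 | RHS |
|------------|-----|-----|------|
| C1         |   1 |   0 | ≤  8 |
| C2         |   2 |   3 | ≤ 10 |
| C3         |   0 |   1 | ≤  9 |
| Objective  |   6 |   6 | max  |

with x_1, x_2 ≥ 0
Optimal: x_1 = 5, x_2 = 0
Slack at optimum:
  C1: slack = 3
  C2: slack = 0 (binding)
  C3: slack = 9
  x_1 ≥ 0: x_1 = 5
  x_2 ≥ 0: x_2 = 0 (binding)
Binding constraints: C2, x_2 ≥ 0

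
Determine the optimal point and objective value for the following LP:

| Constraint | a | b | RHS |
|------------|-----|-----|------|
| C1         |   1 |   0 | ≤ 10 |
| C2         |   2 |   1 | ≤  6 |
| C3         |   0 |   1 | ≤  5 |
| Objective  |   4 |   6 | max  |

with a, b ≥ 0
Each vertex is the intersection of two constraint boundaries that also satisfies all remaining constraints:
  a = 0 and b = 0 → (0, 0)
  2a + b = 6 and b = 0 → (3, 0)
  2a + b = 6 and b = 5 → (0.5, 5)
  b = 5 and a = 0 → (0, 5)

Evaluating z = 4a + 6b at each vertex:
  (0, 0): z = 0
  (3, 0): z = 12
  (0.5, 5): z = 32
  (0, 5): z = 30

The maximum is at (0.5, 5) with z = 32.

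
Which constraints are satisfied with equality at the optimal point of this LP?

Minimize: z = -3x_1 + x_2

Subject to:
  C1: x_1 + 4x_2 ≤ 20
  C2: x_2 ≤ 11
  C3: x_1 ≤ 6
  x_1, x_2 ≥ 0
Optimal: x_1 = 6, x_2 = 0
Slack at optimum:
  C1: slack = 14
  C2: slack = 11
  C3: slack = 0 (binding)
  x_1 ≥ 0: x_1 = 6
  x_2 ≥ 0: x_2 = 0 (binding)
Binding constraints: C3, x_2 ≥ 0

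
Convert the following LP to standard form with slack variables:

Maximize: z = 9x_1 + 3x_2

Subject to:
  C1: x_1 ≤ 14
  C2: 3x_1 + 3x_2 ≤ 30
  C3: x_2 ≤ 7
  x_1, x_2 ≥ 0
max z = 9x_1 + 3x_2

s.t.
  x_1 + s1 = 14
  3x_1 + 3x_2 + s2 = 30
  x_2 + s3 = 7
  x_1, x_2, s1, s2, s3 ≥ 0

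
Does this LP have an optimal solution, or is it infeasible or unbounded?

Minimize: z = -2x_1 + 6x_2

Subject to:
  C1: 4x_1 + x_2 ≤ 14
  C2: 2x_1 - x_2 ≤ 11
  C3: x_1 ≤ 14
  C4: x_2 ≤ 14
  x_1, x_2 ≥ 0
The point (3.5, 0) satisfies every constraint, so the LP is feasible; the constraints give x_1 ≤ 14 and x_2 ≤ 14, which with x_1, x_2 ≥ 0 keep the feasible region inside a bounded box. A feasible, bounded LP attains a finite optimum at a vertex.

Evaluating z = -2x_1 + 6x_2 at each vertex:
  (0, 0): z = 0
  (3.5, 0): z = -7
  (0, 14): z = 84

The LP has an optimal solution: (3.5, 0) with z = -7.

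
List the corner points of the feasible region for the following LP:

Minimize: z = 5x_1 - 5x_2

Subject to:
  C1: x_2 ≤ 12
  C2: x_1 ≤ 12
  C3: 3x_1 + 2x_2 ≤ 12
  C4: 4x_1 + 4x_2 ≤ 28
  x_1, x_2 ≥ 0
Each vertex is the intersection of two constraint boundaries that also satisfies all remaining constraints:
  x_1 = 0 and x_2 = 0 → (0, 0)
  3x_1 + 2x_2 = 12 and x_2 = 0 → (4, 0)
  3x_1 + 2x_2 = 12 and x_1 = 0 → (0, 6)

Vertices: (0, 0), (4, 0), (0, 6)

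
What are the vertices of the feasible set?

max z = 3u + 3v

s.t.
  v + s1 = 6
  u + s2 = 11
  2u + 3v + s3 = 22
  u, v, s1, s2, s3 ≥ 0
Each vertex is the intersection of two constraint boundaries that also satisfies all remaining constraints:
  u = 0 and v = 0 → (0, 0)
  u = 11 and 2u + 3v = 22 → (11, 0)
  v = 6 and 2u + 3v = 22 → (2, 6)
  v = 6 and u = 0 → (0, 6)

Vertices: (0, 0), (11, 0), (2, 6), (0, 6)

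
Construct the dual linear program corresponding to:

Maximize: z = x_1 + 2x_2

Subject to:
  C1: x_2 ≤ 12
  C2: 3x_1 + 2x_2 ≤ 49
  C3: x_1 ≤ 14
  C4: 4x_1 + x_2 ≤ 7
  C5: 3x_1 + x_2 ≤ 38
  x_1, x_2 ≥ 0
Minimize: z = 12y1 + 49y2 + 14y3 + 7y4 + 38y5

Subject to:
  C1: -3y2 - y3 - 4y4 - 3y5 ≤ -1
  C2: -y1 - 2y2 - y4 - y5 ≤ -2
  y1, y2, y3, y4, y5 ≥ 0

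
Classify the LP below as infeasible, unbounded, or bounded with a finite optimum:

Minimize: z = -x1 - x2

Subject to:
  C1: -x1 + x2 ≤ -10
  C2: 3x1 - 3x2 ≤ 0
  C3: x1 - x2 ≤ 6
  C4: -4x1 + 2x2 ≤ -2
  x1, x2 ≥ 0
C3 requires x1 - x2 ≤ 6, while C1 (-x1 + x2 ≤ -10) is equivalent to x1 - x2 ≥ 10. Together they would need 10 ≤ x1 - x2 ≤ 6, which is impossible since 10 > 6. No point satisfies all constraints.

The feasible region is empty; the LP is infeasible.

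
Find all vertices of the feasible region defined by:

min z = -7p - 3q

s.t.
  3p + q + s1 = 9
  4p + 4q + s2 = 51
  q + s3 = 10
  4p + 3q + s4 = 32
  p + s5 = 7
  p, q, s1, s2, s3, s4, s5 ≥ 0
Each vertex is the intersection of two constraint boundaries that also satisfies all remaining constraints:
  p = 0 and q = 0 → (0, 0)
  3p + q = 9 and q = 0 → (3, 0)
  3p + q = 9 and p = 0 → (0, 9)

Vertices: (0, 0), (3, 0), (0, 9)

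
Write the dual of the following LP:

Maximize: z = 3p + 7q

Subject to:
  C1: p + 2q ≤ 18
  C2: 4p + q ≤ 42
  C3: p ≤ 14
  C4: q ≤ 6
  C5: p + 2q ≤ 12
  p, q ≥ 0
Minimize: z = 18y1 + 42y2 + 14y3 + 6y4 + 12y5

Subject to:
  C1: -y1 - 4y2 - y3 - y5 ≤ -3
  C2: -2y1 - y2 - y4 - 2y5 ≤ -7
  y1, y2, y3, y4, y5 ≥ 0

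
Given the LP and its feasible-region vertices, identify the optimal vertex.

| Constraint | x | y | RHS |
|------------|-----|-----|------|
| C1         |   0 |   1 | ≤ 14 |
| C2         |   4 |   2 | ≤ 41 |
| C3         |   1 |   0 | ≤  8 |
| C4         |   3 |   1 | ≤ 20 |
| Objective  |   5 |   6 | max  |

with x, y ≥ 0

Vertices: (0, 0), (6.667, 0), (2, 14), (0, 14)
(2, 14) with z = 94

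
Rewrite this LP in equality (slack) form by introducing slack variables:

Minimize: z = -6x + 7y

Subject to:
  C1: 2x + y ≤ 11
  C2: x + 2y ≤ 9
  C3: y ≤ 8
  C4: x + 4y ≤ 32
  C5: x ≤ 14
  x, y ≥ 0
min z = -6x + 7y

s.t.
  2x + y + s1 = 11
  x + 2y + s2 = 9
  y + s3 = 8
  x + 4y + s4 = 32
  x + s5 = 14
  x, y, s1, s2, s3, s4, s5 ≥ 0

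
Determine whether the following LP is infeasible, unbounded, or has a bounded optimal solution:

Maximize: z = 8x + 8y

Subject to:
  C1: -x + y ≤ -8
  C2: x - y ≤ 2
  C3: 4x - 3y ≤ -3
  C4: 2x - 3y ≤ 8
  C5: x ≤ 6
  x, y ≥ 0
C2 requires x - y ≤ 2, while C1 (-x + y ≤ -8) is equivalent to x - y ≥ 8. Together they would need 8 ≤ x - y ≤ 2, which is impossible since 8 > 2. No point satisfies all constraints.

Infeasible — the constraint set is empty.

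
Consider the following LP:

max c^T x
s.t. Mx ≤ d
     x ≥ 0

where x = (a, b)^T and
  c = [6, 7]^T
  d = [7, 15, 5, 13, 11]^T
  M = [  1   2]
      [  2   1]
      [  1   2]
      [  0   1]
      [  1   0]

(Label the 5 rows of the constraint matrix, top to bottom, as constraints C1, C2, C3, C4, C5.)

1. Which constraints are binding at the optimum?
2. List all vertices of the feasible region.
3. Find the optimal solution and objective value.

1. C3, b ≥ 0
2. (0, 0), (5, 0), (0, 2.5)
3. a = 5, b = 0, z = 30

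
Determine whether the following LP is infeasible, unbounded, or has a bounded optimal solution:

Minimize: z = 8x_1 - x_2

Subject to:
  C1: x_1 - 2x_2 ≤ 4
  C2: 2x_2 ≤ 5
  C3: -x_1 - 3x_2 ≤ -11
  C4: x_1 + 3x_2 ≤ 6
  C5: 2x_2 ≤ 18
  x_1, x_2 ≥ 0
C4 requires x_1 + 3x_2 ≤ 6, while C3 (-x_1 - 3x_2 ≤ -11) is equivalent to x_1 + 3x_2 ≥ 11. Together they would need 11 ≤ x_1 + 3x_2 ≤ 6, which is impossible since 11 > 6. No point satisfies all constraints.

The feasible region is empty; the LP is infeasible.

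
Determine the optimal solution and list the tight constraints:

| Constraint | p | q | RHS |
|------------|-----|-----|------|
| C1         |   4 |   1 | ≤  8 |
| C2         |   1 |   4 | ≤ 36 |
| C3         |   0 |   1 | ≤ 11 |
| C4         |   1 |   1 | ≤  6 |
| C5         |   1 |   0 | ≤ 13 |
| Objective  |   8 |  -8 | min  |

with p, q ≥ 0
Optimal: p = 0, q = 6
Slack at optimum:
  C1: slack = 2
  C2: slack = 12
  C3: slack = 5
  C4: slack = 0 (binding)
  C5: slack = 13
  p ≥ 0: p = 0 (binding)
  q ≥ 0: q = 6
Binding constraints: C4, p ≥ 0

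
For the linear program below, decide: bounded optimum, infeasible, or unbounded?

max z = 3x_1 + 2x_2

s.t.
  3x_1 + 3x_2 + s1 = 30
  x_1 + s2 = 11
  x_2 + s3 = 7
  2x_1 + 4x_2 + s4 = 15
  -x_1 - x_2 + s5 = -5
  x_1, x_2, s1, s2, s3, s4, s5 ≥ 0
The point (7.5, 0) satisfies every constraint, so the LP is feasible; the constraints give x_1 ≤ 11 and x_2 ≤ 7, which with x_1, x_2 ≥ 0 keep the feasible region inside a bounded box. A feasible, bounded LP attains a finite optimum at a vertex.

Evaluating z = 3x_1 + 2x_2 at each vertex:
  (5, 0): z = 15
  (7.5, 0): z = 22.5
  (2.5, 2.5): z = 12.5

The LP has an optimal solution: (7.5, 0) with z = 22.5.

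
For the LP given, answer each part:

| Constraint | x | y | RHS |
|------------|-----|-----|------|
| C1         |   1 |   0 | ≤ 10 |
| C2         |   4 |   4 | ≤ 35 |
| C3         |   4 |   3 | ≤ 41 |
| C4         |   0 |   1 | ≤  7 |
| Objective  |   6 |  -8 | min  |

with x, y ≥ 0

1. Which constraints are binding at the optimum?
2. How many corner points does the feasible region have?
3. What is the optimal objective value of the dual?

1. C4, x ≥ 0
2. 4
3. -56 (by strong duality, equal to the primal optimum)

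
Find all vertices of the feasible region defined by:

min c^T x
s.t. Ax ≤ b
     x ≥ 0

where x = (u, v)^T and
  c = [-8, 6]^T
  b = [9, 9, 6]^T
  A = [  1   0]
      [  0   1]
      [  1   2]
Each vertex is the intersection of two constraint boundaries that also satisfies all remaining constraints:
  u = 0 and v = 0 → (0, 0)
  u + 2v = 6 and v = 0 → (6, 0)
  u + 2v = 6 and u = 0 → (0, 3)

Vertices: (0, 0), (6, 0), (0, 3)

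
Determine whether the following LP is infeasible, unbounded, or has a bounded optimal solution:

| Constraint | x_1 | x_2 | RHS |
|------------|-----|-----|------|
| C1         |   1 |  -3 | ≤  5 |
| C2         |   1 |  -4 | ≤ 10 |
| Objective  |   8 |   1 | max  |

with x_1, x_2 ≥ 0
Feasible point: (0, 0) satisfies every constraint, so the LP is feasible.
Direction d = (0, 1): for each constraint row a, a·d ≤ 0 —
  (1)(0) + (-3)(1) = -3 ≤ 0
  (1)(0) + (-4)(1) = -4 ≤ 0
and d ≥ 0, so (0, 0) + t·d stays feasible for every t ≥ 0. Along this ray z = 8x_1 + x_2 changes by 1 per unit t, so z → +∞.

Unbounded: there is a feasible ray along which z → +∞.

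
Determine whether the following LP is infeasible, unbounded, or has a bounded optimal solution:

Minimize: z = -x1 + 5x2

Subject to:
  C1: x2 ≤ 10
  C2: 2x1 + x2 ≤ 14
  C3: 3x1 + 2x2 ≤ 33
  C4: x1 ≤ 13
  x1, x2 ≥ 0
The point (7, 0) satisfies every constraint, so the LP is feasible; the constraints give x1 ≤ 13 and x2 ≤ 10, which with x1, x2 ≥ 0 keep the feasible region inside a bounded box. A feasible, bounded LP attains a finite optimum at a vertex.

Bounded optimum: z* = -7 at (7, 0).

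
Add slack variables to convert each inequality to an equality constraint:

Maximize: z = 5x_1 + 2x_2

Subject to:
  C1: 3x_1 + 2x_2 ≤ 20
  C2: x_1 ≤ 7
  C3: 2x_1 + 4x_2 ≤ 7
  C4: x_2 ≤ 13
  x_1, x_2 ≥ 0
max z = 5x_1 + 2x_2

s.t.
  3x_1 + 2x_2 + s1 = 20
  x_1 + s2 = 7
  2x_1 + 4x_2 + s3 = 7
  x_2 + s4 = 13
  x_1, x_2, s1, s2, s3, s4 ≥ 0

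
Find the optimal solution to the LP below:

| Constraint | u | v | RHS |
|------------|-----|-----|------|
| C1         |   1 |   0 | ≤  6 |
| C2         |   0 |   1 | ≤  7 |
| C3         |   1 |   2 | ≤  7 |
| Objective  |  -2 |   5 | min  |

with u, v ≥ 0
Each vertex is the intersection of two constraint boundaries that also satisfies all remaining constraints:
  u = 0 and v = 0 → (0, 0)
  u = 6 and v = 0 → (6, 0)
  u = 6 and u + 2v = 7 → (6, 0.5)
  u + 2v = 7 and u = 0 → (0, 3.5)

Evaluating z = -2u + 5v at each vertex:
  (0, 0): z = 0
  (6, 0): z = -12
  (6, 0.5): z = -9.5
  (0, 3.5): z = 17.5

The minimum is at (6, 0) with z = -12.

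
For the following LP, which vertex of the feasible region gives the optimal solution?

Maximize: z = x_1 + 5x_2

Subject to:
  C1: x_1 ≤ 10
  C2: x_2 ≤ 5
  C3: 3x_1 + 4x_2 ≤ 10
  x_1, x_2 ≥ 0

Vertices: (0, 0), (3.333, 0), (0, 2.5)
Evaluating z = x_1 + 5x_2 at each vertex:
  (0, 0): z = 0
  (3.333, 0): z = 3.333
  (0, 2.5): z = 12.5

The largest value is z = 12.5, attained at (0, 2.5).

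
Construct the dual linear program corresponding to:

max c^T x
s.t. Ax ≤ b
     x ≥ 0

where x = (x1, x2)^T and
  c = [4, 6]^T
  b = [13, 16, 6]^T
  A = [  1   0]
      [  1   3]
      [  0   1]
Minimize: z = 13y1 + 16y2 + 6y3

Subject to:
  C1: -y1 - y2 ≤ -4
  C2: -3y2 - y3 ≤ -6
  y1, y2, y3 ≥ 0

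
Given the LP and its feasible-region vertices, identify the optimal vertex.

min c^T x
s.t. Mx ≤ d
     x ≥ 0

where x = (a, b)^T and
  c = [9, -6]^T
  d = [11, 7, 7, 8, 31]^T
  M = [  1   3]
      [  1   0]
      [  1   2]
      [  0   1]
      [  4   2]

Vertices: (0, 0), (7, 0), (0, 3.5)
Evaluating z = 9a - 6b at each vertex:
  (0, 0): z = 0
  (7, 0): z = 63
  (0, 3.5): z = -21

The smallest value is z = -21, attained at (0, 3.5).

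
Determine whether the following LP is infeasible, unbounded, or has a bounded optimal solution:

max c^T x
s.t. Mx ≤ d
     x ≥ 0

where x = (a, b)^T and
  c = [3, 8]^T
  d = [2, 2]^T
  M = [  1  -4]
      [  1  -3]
Feasible point: (0, 0) satisfies every constraint, so the LP is feasible.
Direction d = (0, 1): for each constraint row a, a·d ≤ 0 —
  (1)(0) + (-4)(1) = -4 ≤ 0
  (1)(0) + (-3)(1) = -3 ≤ 0
and d ≥ 0, so (0, 0) + t·d stays feasible for every t ≥ 0. Along this ray z = 3a + 8b changes by 8 per unit t, so z → +∞.

The LP is unbounded; z can be made arbitrarily large.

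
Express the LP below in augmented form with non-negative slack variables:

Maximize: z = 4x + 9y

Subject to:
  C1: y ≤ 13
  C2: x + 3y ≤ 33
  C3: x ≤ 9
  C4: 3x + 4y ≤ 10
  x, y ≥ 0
max z = 4x + 9y

s.t.
  y + s1 = 13
  x + 3y + s2 = 33
  x + s3 = 9
  3x + 4y + s4 = 10
  x, y, s1, s2, s3, s4 ≥ 0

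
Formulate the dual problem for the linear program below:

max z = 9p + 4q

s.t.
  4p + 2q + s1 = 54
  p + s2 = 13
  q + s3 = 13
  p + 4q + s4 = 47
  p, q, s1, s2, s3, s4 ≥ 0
Minimize: z = 54y1 + 13y2 + 13y3 + 47y4

Subject to:
  C1: -4y1 - y2 - y4 ≤ -9
  C2: -2y1 - y3 - 4y4 ≤ -4
  y1, y2, y3, y4 ≥ 0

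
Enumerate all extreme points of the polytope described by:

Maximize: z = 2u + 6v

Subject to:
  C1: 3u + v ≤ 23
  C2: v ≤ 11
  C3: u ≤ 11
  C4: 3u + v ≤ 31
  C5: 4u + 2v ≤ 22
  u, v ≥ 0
Each vertex is the intersection of two constraint boundaries that also satisfies all remaining constraints:
  u = 0 and v = 0 → (0, 0)
  4u + 2v = 22 and v = 0 → (5.5, 0)
  v = 11 and 4u + 2v = 22 → (0, 11)

Vertices: (0, 0), (5.5, 0), (0, 11)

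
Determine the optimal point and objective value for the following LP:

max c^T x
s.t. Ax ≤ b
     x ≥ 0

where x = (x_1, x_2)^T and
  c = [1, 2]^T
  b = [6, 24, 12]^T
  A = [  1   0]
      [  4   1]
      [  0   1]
x_1 = 3, x_2 = 12, z = 27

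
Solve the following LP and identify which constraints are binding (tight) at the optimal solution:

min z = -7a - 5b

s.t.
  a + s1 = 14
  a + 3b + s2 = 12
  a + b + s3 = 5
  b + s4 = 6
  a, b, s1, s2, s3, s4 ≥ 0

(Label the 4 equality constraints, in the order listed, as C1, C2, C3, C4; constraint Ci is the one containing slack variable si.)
Optimal: a = 5, b = 0
Binding: C3, b ≥ 0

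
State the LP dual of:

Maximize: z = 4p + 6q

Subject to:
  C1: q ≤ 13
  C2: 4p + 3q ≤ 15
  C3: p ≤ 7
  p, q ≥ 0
Minimize: z = 13y1 + 15y2 + 7y3

Subject to:
  C1: -4y2 - y3 ≤ -4
  C2: -y1 - 3y2 ≤ -6
  y1, y2, y3 ≥ 0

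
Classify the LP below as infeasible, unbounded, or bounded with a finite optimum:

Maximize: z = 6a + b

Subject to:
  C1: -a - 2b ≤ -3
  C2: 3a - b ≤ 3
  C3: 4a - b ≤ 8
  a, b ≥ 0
Feasible point: (0, 2) satisfies every constraint, so the LP is feasible.
Direction d = (0, 1): for each constraint row a, a·d ≤ 0 —
  (-1)(0) + (-2)(1) = -2 ≤ 0
  (3)(0) + (-1)(1) = -1 ≤ 0
  (4)(0) + (-1)(1) = -1 ≤ 0
and d ≥ 0, so (0, 2) + t·d stays feasible for every t ≥ 0. Along this ray z = 6a + b changes by 1 per unit t, so z → +∞.

Unbounded: there is a feasible ray along which z → +∞.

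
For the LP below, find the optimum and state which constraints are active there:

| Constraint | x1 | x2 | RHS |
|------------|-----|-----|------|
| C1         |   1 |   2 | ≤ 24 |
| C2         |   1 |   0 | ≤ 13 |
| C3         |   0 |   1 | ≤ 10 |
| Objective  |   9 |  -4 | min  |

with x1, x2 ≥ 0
Optimal: x1 = 0, x2 = 10
Binding: C3, x1 ≥ 0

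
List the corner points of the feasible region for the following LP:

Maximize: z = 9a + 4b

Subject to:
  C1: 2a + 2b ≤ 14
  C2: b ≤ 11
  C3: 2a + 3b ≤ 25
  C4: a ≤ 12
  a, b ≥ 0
Each vertex is the intersection of two constraint boundaries that also satisfies all remaining constraints:
  a = 0 and b = 0 → (0, 0)
  2a + 2b = 14 and b = 0 → (7, 0)
  2a + 2b = 14 and a = 0 → (0, 7)

Vertices: (0, 0), (7, 0), (0, 7)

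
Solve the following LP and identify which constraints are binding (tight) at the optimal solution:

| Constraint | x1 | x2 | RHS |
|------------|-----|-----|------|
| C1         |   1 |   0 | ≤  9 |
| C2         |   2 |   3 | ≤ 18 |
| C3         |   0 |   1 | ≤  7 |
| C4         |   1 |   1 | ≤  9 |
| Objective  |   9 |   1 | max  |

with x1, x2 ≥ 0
Optimal: x1 = 9, x2 = 0
Slack at optimum:
  C1: slack = 0 (binding)
  C2: slack = 0 (binding)
  C3: slack = 7
  C4: slack = 0 (binding)
  x1 ≥ 0: x1 = 9
  x2 ≥ 0: x2 = 0 (binding)
Binding constraints: C1, C2, C4, x2 ≥ 0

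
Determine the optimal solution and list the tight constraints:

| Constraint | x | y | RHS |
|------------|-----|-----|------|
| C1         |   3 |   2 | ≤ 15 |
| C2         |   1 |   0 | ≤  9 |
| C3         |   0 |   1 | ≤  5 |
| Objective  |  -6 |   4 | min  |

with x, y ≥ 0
Optimal: x = 5, y = 0
Binding: C1, y ≥ 0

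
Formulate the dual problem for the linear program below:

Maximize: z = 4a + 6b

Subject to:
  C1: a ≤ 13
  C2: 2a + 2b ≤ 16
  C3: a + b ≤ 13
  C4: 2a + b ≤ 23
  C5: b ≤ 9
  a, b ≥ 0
Minimize: z = 13y1 + 16y2 + 13y3 + 23y4 + 9y5

Subject to:
  C1: -y1 - 2y2 - y3 - 2y4 ≤ -4
  C2: -2y2 - y3 - y4 - y5 ≤ -6
  y1, y2, y3, y4, y5 ≥ 0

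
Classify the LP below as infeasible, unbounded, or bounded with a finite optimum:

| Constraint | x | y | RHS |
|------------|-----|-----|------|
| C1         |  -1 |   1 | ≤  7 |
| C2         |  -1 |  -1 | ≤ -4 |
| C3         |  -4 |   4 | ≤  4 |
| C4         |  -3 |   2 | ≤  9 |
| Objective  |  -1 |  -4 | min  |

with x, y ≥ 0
Feasible point: (2, 2) satisfies every constraint, so the LP is feasible.
Direction d = (1, 0): for each constraint row a, a·d ≤ 0 —
  (-1)(1) + (1)(0) = -1 ≤ 0
  (-1)(1) + (-1)(0) = -1 ≤ 0
  (-4)(1) + (4)(0) = -4 ≤ 0
  (-3)(1) + (2)(0) = -3 ≤ 0
and d ≥ 0, so (2, 2) + t·d stays feasible for every t ≥ 0. Along this ray z = -x - 4y changes by -1 per unit t, so z → −∞.

The LP is unbounded; z can be made arbitrarily small.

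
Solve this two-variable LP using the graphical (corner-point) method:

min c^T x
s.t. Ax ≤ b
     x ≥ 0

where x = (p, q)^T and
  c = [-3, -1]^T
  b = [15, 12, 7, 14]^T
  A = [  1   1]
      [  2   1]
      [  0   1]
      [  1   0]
p = 6, q = 0, z = -18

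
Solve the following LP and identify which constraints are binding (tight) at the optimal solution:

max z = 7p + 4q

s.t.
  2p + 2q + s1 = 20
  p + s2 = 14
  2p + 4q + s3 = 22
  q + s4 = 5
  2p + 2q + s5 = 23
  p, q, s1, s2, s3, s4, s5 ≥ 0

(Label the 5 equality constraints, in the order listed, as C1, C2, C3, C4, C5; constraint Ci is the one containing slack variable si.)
Optimal: p = 10, q = 0
Binding: C1, q ≥ 0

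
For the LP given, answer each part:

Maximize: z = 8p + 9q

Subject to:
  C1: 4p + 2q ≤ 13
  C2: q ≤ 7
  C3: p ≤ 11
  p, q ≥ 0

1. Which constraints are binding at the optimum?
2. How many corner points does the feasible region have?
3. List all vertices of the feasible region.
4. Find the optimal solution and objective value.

1. C1, p ≥ 0
2. 3
3. (0, 0), (3.25, 0), (0, 6.5)
4. p = 0, q = 6.5, z = 58.5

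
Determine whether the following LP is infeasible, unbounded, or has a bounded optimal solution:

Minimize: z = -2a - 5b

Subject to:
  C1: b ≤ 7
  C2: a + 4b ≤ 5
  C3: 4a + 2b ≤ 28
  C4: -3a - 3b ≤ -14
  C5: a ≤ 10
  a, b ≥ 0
The point (5, 0) satisfies every constraint, so the LP is feasible; the constraints give a ≤ 10 and b ≤ 7, which with a, b ≥ 0 keep the feasible region inside a bounded box. A feasible, bounded LP attains a finite optimum at a vertex.

Bounded optimum: z* = -10 at (5, 0).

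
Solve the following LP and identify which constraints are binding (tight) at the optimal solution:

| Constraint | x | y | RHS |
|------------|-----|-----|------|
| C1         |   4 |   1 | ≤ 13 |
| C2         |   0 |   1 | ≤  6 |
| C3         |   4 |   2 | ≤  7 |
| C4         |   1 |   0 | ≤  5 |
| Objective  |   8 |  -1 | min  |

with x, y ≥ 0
Optimal: x = 0, y = 3.5
Slack at optimum:
  C1: slack = 9.5
  C2: slack = 2.5
  C3: slack = 0 (binding)
  C4: slack = 5
  x ≥ 0: x = 0 (binding)
  y ≥ 0: y = 3.5
Binding constraints: C3, x ≥ 0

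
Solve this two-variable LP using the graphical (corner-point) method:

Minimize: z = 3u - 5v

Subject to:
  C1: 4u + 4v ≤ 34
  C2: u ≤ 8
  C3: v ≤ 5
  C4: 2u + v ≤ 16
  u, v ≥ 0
Each vertex is the intersection of two constraint boundaries that also satisfies all remaining constraints:
  u = 0 and v = 0 → (0, 0)
  u = 8 and 2u + v = 16 → (8, 0)
  4u + 4v = 34 and 2u + v = 16 → (7.5, 1)
  4u + 4v = 34 and v = 5 → (3.5, 5)
  v = 5 and u = 0 → (0, 5)

Evaluating z = 3u - 5v at each vertex:
  (0, 0): z = 0
  (8, 0): z = 24
  (7.5, 1): z = 17.5
  (3.5, 5): z = -14.5
  (0, 5): z = -25

The minimum is at (0, 5) with z = -25.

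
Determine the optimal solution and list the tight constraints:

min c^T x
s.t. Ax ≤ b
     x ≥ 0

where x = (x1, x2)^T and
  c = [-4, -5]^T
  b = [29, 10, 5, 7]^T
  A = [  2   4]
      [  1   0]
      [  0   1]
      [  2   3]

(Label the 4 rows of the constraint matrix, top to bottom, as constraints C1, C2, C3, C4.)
Optimal: x1 = 3.5, x2 = 0
Slack at optimum:
  C1: slack = 22
  C2: slack = 6.5
  C3: slack = 5
  C4: slack = 0 (binding)
  x1 ≥ 0: x1 = 3.5
  x2 ≥ 0: x2 = 0 (binding)
Binding constraints: C4, x2 ≥ 0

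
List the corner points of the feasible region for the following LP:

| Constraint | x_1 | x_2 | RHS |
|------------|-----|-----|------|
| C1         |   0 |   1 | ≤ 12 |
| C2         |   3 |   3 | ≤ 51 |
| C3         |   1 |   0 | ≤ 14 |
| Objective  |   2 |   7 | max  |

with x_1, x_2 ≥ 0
Each vertex is the intersection of two constraint boundaries that also satisfies all remaining constraints:
  x_1 = 0 and x_2 = 0 → (0, 0)
  x_1 = 14 and x_2 = 0 → (14, 0)
  3x_1 + 3x_2 = 51 and x_1 = 14 → (14, 3)
  x_2 = 12 and 3x_1 + 3x_2 = 51 → (5, 12)
  x_2 = 12 and x_1 = 0 → (0, 12)

Vertices: (0, 0), (14, 0), (14, 3), (5, 12), (0, 12)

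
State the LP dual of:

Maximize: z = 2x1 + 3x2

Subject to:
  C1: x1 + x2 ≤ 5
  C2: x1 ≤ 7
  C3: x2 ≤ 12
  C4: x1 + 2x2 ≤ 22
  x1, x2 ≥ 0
Minimize: z = 5y1 + 7y2 + 12y3 + 22y4

Subject to:
  C1: -y1 - y2 - y4 ≤ -2
  C2: -y1 - y3 - 2y4 ≤ -3
  y1, y2, y3, y4 ≥ 0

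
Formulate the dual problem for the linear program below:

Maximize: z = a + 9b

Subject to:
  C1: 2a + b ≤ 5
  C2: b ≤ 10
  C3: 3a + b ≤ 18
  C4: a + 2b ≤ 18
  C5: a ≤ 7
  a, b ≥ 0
Minimize: z = 5y1 + 10y2 + 18y3 + 18y4 + 7y5

Subject to:
  C1: -2y1 - 3y3 - y4 - y5 ≤ -1
  C2: -y1 - y2 - y3 - 2y4 ≤ -9
  y1, y2, y3, y4, y5 ≥ 0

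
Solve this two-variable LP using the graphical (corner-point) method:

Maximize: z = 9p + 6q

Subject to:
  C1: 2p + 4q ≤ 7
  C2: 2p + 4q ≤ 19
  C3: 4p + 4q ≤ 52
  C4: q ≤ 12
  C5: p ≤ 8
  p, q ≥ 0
Each vertex is the intersection of two constraint boundaries that also satisfies all remaining constraints:
  p = 0 and q = 0 → (0, 0)
  2p + 4q = 7 and q = 0 → (3.5, 0)
  2p + 4q = 7 and p = 0 → (0, 1.75)

Evaluating z = 9p + 6q at each vertex:
  (0, 0): z = 0
  (3.5, 0): z = 31.5
  (0, 1.75): z = 10.5

The maximum is at (3.5, 0) with z = 31.5.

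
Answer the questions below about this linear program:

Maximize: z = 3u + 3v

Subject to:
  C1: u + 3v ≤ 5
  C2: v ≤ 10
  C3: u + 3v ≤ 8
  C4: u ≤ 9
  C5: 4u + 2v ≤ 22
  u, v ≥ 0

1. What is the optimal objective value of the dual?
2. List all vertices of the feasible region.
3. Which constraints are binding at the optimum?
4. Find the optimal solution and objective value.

1. 15 (by strong duality, equal to the primal optimum)
2. (0, 0), (5, 0), (0, 1.667)
3. C1, v ≥ 0
4. u = 5, v = 0, z = 15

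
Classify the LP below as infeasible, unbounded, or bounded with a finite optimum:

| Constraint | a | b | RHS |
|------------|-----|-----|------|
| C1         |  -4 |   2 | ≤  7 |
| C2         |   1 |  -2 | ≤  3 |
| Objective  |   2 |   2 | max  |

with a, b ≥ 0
Feasible point: (0, 0) satisfies every constraint, so the LP is feasible.
Direction d = (1, 1): for each constraint row a, a·d ≤ 0 —
  (-4)(1) + (2)(1) = -2 ≤ 0
  (1)(1) + (-2)(1) = -1 ≤ 0
and d ≥ 0, so (0, 0) + t·d stays feasible for every t ≥ 0. Along this ray z = 2a + 2b changes by 4 per unit t, so z → +∞.

Unbounded: there is a feasible ray along which z → +∞.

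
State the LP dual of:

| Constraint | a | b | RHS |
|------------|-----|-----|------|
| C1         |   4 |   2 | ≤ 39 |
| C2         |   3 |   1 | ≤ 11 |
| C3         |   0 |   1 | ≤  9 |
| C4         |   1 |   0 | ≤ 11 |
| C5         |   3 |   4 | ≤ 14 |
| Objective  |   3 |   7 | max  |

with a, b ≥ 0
Minimize: z = 39y1 + 11y2 + 9y3 + 11y4 + 14y5

Subject to:
  C1: -4y1 - 3y2 - y4 - 3y5 ≤ -3
  C2: -2y1 - y2 - y3 - 4y5 ≤ -7
  y1, y2, y3, y4, y5 ≥ 0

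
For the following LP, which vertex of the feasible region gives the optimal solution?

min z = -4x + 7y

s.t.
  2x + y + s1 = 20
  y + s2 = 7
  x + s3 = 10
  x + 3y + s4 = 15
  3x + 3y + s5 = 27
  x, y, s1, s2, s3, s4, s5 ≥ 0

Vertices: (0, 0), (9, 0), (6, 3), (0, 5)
Evaluating z = -4x + 7y at each vertex:
  (0, 0): z = 0
  (9, 0): z = -36
  (6, 3): z = -3
  (0, 5): z = 35

The smallest value is z = -36, attained at (9, 0).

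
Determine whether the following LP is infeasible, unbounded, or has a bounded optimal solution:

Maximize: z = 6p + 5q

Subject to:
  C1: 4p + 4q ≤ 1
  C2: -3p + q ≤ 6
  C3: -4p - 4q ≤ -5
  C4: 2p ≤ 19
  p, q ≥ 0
C1 requires 4p + 4q ≤ 1, while C3 (-4p - 4q ≤ -5) is equivalent to 4p + 4q ≥ 5. Together they would need 5 ≤ 4p + 4q ≤ 1, which is impossible since 5 > 1. No point satisfies all constraints.

Infeasible — the constraint set is empty.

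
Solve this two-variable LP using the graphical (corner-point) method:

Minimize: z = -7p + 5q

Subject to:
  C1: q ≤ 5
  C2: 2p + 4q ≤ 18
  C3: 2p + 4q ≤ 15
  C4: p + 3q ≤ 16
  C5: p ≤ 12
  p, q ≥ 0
p = 7.5, q = 0, z = -52.5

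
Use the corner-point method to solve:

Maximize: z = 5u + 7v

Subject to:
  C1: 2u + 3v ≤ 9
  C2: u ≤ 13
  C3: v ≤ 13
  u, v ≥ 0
u = 4.5, v = 0, z = 22.5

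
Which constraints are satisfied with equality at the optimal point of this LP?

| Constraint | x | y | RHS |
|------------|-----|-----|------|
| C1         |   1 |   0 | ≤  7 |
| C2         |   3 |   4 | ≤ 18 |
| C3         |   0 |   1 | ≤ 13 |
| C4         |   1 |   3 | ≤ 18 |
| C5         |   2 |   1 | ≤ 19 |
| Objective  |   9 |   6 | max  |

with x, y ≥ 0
Optimal: x = 6, y = 0
Binding: C2, y ≥ 0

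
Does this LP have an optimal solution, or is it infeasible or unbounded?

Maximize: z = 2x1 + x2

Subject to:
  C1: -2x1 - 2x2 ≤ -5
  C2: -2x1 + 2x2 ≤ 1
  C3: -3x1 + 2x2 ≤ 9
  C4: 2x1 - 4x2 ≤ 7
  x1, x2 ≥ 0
Feasible point: (2, 1) satisfies every constraint, so the LP is feasible.
Direction d = (1, 1): for each constraint row a, a·d ≤ 0 —
  (-2)(1) + (-2)(1) = -4 ≤ 0
  (-2)(1) + (2)(1) = 0 ≤ 0
  (-3)(1) + (2)(1) = -1 ≤ 0
  (2)(1) + (-4)(1) = -2 ≤ 0
and d ≥ 0, so (2, 1) + t·d stays feasible for every t ≥ 0. Along this ray z = 2x1 + x2 changes by 3 per unit t, so z → +∞.

Unbounded — the objective can increase without bound over the feasible region.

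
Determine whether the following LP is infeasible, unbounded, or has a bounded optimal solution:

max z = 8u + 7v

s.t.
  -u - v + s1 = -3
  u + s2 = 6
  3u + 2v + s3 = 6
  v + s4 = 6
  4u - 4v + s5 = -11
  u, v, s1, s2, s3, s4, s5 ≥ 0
The point (0, 3) satisfies every constraint, so the LP is feasible; the constraints give u ≤ 6 and v ≤ 6, which with u, v ≥ 0 keep the feasible region inside a bounded box. A feasible, bounded LP attains a finite optimum at a vertex.

Evaluating z = 8u + 7v at each vertex:
  (0, 3): z = 21

Feasible with finite optimum z* = 21 at (0, 3).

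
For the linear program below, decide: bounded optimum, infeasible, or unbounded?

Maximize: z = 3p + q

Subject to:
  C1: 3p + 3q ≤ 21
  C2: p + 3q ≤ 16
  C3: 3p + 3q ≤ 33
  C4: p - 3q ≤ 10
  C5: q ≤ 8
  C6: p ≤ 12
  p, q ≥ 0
The point (7, 0) satisfies every constraint, so the LP is feasible; the constraints give p ≤ 12 and q ≤ 8, which with p, q ≥ 0 keep the feasible region inside a bounded box. A feasible, bounded LP attains a finite optimum at a vertex.

Evaluating z = 3p + q at each vertex:
  (0, 0): z = 0
  (7, 0): z = 21
  (2.5, 4.5): z = 12
  (0, 5.333): z = 5.333

The LP has an optimal solution: (7, 0) with z = 21.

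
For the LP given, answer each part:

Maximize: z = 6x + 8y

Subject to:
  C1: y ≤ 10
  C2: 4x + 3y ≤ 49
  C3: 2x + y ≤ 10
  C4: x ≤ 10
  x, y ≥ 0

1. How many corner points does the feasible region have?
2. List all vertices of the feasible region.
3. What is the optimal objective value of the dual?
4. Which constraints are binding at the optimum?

1. 3
2. (0, 0), (5, 0), (0, 10)
3. 80 (by strong duality, equal to the primal optimum)
4. C1, C3, x ≥ 0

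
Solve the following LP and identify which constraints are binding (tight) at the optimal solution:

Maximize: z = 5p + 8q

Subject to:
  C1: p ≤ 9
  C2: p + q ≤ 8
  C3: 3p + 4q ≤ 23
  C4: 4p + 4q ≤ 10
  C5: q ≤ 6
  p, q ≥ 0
Optimal: p = 0, q = 2.5
Slack at optimum:
  C1: slack = 9
  C2: slack = 5.5
  C3: slack = 13
  C4: slack = 0 (binding)
  C5: slack = 3.5
  p ≥ 0: p = 0 (binding)
  q ≥ 0: q = 2.5
Binding constraints: C4, p ≥ 0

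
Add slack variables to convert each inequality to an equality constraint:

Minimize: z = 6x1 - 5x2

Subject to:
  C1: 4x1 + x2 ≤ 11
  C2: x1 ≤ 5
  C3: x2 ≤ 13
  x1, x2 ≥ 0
min z = 6x1 - 5x2

s.t.
  4x1 + x2 + s1 = 11
  x1 + s2 = 5
  x2 + s3 = 13
  x1, x2, s1, s2, s3 ≥ 0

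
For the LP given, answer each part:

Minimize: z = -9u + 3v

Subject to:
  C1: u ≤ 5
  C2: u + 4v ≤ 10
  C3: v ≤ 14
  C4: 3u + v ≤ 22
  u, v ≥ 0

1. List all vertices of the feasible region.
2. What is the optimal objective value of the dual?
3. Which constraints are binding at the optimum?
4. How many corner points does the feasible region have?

1. (0, 0), (5, 0), (5, 1.25), (0, 2.5)
2. -45 (by strong duality, equal to the primal optimum)
3. C1, v ≥ 0
4. 4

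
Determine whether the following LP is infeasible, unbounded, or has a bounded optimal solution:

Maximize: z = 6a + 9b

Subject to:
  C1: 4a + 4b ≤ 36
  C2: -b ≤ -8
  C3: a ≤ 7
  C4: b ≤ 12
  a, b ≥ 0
The point (0, 9) satisfies every constraint, so the LP is feasible; the constraints give a ≤ 7 and b ≤ 12, which with a, b ≥ 0 keep the feasible region inside a bounded box. A feasible, bounded LP attains a finite optimum at a vertex.

Evaluating z = 6a + 9b at each vertex:
  (0, 8): z = 72
  (1, 8): z = 78
  (0, 9): z = 81

The LP has an optimal solution: (0, 9) with z = 81.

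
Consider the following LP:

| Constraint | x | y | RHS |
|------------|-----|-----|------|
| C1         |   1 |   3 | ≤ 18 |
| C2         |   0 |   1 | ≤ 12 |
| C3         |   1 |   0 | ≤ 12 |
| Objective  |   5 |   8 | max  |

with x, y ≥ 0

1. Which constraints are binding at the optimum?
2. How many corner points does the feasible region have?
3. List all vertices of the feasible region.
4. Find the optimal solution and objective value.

1. C1, C3
2. 4
3. (0, 0), (12, 0), (12, 2), (0, 6)
4. x = 12, y = 2, z = 76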